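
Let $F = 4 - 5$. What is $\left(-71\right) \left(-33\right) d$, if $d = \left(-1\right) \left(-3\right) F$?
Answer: $-7029$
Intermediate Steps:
$F = -1$ ($F = 4 - 5 = -1$)
$d = -3$ ($d = \left(-1\right) \left(-3\right) \left(-1\right) = 3 \left(-1\right) = -3$)
$\left(-71\right) \left(-33\right) d = \left(-71\right) \left(-33\right) \left(-3\right) = 2343 \left(-3\right) = -7029$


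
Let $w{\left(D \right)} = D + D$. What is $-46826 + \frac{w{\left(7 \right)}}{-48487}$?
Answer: $- \frac{2270452276}{48487} \approx -46826.0$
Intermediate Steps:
$w{\left(D \right)} = 2 D$
$-46826 + \frac{w{\left(7 \right)}}{-48487} = -46826 + \frac{2 \cdot 7}{-48487} = -46826 + 14 \left(- \frac{1}{48487}\right) = -46826 - \frac{14}{48487} = - \frac{2270452276}{48487}$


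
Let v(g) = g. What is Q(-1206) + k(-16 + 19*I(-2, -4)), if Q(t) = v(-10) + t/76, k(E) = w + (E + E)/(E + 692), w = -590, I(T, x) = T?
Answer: -7467609/12122 ≈ -616.04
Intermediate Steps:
k(E) = -590 + 2*E/(692 + E) (k(E) = -590 + (E + E)/(E + 692) = -590 + (2*E)/(692 + E) = -590 + 2*E/(692 + E))
Q(t) = -10 + t/76
Q(-1206) + k(-16 + 19*I(-2, -4)) = (-10 + (1/76)*(-1206)) + 4*(-102070 - 147*(-16 + 19*(-2)))/(692 + (-16 + 19*(-2))) = (-10 - 603/38) + 4*(-102070 - 147*(-16 - 38))/(692 + (-16 - 38)) = -983/38 + 4*(-102070 - 147*(-54))/(692 - 54) = -983/38 + 4*(-102070 + 7938)/638 = -983/38 + 4*(1/638)*(-94132) = -983/38 - 188264/319 = -7467609/12122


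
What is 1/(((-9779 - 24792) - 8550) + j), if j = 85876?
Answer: 1/42755 ≈ 2.3389e-5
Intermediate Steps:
1/(((-9779 - 24792) - 8550) + j) = 1/(((-9779 - 24792) - 8550) + 85876) = 1/((-34571 - 8550) + 85876) = 1/(-43121 + 85876) = 1/42755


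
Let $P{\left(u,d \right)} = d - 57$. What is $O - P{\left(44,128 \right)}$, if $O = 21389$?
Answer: $21318$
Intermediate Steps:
$P{\left(u,d \right)} = -57 + d$
$O - P{\left(44,128 \right)} = 21389 - \left(-57 + 128\right) = 21389 - 71 = 21318$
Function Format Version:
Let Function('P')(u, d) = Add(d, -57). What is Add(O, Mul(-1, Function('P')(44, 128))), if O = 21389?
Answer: 21318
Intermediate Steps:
Function('P')(u, d) = Add(-57, d)
Add(O, Mul(-1, Function('P')(44, 128))) = Add(21389, Mul(-1, Add(-57, 128))) = Add(21389, Mul(-1, 71)) = Add(21389, -71) = 21318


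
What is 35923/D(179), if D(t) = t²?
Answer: 35923/32041 ≈ 1.1212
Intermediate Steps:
35923/D(179) = 35923/(179²) = 35923/32041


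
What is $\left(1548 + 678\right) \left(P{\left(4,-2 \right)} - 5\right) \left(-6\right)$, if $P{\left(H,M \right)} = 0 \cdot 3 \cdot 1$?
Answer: $66780$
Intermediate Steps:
$P{\left(H,M \right)} = 0$ ($P{\left(H,M \right)} = 0 \cdot 1 = 0$)
$\left(1548 + 678\right) \left(P{\left(4,-2 \right)} - 5\right) \left(-6\right) = \left(1548 + 678\right) \left(0 - 5\right) \left(-6\right) = 2226 \left(\left(-5\right) \left(-6\right)\right) = 2226 \cdot 30 = 66780$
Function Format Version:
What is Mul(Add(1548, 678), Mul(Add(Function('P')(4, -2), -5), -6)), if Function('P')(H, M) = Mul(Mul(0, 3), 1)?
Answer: 66780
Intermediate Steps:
Function('P')(H, M) = 0 (Function('P')(H, M) = Mul(0, 1) = 0)
Mul(Add(1548, 678), Mul(Add(Function('P')(4, -2), -5), -6)) = Mul(Add(1548, 678), Mul(Add(0, -5), -6)) = Mul(2226, Mul(-5, -6)) = Mul(2226, 30) = 66780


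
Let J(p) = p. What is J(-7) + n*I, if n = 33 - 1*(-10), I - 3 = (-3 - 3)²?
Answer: 1670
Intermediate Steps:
I = 39 (I = 3 + (-3 - 3)² = 3 + (-6)² = 3 + 36 = 39)
n = 43 (n = 33 + 10 = 43)
J(-7) + n*I = -7 + 43*39 = -7 + 1677 = 1670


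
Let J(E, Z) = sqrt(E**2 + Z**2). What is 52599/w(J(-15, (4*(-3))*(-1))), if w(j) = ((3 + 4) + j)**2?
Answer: 10993191/51200 - 1104579*sqrt(41)/51200 ≈ 76.571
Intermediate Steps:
w(j) = (7 + j)**2
52599/w(J(-15, (4*(-3))*(-1))) = 52599/((7 + sqrt((-15)**2 + ((4*(-3))*(-1))**2))**2) = 52599/((7 + sqrt(225 + (-12*(-1))**2))**2) = 52599/((7 + sqrt(225 + 12**2))**2) = 52599/((7 + sqrt(225 + 144))**2) = 52599/((7 + sqrt(369))**2) = 52599/((7 + 3*sqrt(41))**2) = 52599/(7 + 3*sqrt(41))**2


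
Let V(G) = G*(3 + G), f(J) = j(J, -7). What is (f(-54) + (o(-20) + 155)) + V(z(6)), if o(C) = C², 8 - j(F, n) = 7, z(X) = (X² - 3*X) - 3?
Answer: 826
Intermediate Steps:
z(X) = -3 + X² - 3*X
j(F, n) = 1 (j(F, n) = 8 - 1*7 = 8 - 7 = 1)
f(J) = 1
(f(-54) + (o(-20) + 155)) + V(z(6)) = (1 + ((-20)² + 155)) + (-3 + 6² - 3*6)*(3 + (-3 + 6² - 3*6)) = (1 + (400 + 155)) + (-3 + 36 - 18)*(3 + (-3 + 36 - 18)) = (1 + 555) + 15*(3 + 15) = 556 + 15*18 = 556 + 270 = 826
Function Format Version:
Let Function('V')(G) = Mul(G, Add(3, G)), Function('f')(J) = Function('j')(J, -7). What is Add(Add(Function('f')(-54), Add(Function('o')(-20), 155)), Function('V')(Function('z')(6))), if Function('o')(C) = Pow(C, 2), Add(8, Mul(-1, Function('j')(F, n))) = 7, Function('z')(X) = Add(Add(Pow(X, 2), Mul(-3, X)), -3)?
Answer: 826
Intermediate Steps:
Function('z')(X) = Add(-3, Pow(X, 2), Mul(-3, X))
Function('j')(F, n) = 1 (Function('j')(F, n) = Add(8, Mul(-1, 7)) = Add(8, -7) = 1)
Function('f')(J) = 1
Add(Add(Function('f')(-54), Add(Function('o')(-20), 155)), Function('V')(Function('z')(6))) = Add(Add(1, Add(Pow(-20, 2), 155)), Mul(Add(-3, Pow(6, 2), Mul(-3, 6)), Add(3, Add(-3, Pow(6, 2), Mul(-3, 6))))) = Add(Add(1, Add(400, 155)), Mul(Add(-3, 36, -18), Add(3, Add(-3, 36, -18)))) = Add(Add(1, 555), Mul(15, Add(3, 15))) = Add(556, Mul(15, 18)) = Add(556, 270) = 826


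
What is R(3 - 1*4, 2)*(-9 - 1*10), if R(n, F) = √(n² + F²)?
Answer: -19*√5 ≈ -42.485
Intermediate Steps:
R(n, F) = √(F² + n²)
R(3 - 1*4, 2)*(-9 - 1*10) = √(2² + (3 - 1*4)²)*(-9 - 1*10) = √(4 + (3 - 4)²)*(-9 - 10) = √(4 + (-1)²)*(-19) = √(4 + 1)*(-19) = √5*(-19) = -19*√5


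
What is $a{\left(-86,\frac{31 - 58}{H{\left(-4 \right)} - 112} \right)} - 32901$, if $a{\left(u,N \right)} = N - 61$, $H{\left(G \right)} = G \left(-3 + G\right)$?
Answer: $- \frac{922927}{28} \approx -32962.0$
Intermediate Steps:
$a{\left(u,N \right)} = -61 + N$
$a{\left(-86,\frac{31 - 58}{H{\left(-4 \right)} - 112} \right)} - 32901 = \left(-61 + \frac{31 - 58}{- 4 \left(-3 - 4\right) - 112}\right) - 32901 = \left(-61 - \frac{27}{\left(-4\right) \left(-7\right) - 112}\right) - 32901 = \left(-61 - \frac{27}{28 - 112}\right) - 32901 = \left(-61 - \frac{27}{-84}\right) - 32901 = \left(-61 - - \frac{9}{28}\right) - 32901 = \left(-61 + \frac{9}{28}\right) - 32901 = - \frac{1699}{28} - 32901 = - \frac{922927}{28}$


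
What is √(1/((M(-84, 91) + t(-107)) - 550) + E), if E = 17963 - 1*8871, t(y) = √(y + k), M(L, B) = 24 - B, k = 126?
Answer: √(5609763 - 9092*√19)/√(617 - √19) ≈ 95.352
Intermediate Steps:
t(y) = √(126 + y) (t(y) = √(y + 126) = √(126 + y))
E = 9092 (E = 17963 - 8871 = 9092)
√(1/((M(-84, 91) + t(-107)) - 550) + E) = √(1/(((24 - 1*91) + √(126 - 107)) - 550) + 9092) = √(1/(((24 - 91) + √19) - 550) + 9092) = √(1/((-67 + √19) - 550) + 9092) = √(1/(-617 + √19) + 9092) = √(9092 + 1/(-617 + √19))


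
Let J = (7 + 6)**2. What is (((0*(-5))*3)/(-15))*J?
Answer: 0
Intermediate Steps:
J = 169 (J = 13**2 = 169)
(((0*(-5))*3)/(-15))*J = (((0*(-5))*3)/(-15))*169 = ((0*3)*(-1/15))*169 = (0*(-1/15))*169 = 0*169 = 0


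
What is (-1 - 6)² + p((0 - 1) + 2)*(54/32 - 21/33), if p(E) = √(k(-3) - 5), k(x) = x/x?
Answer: 49 + 185*I/88 ≈ 49.0 + 2.1023*I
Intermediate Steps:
k(x) = 1
p(E) = 2*I (p(E) = √(1 - 5) = √(-4) = 2*I)
(-1 - 6)² + p((0 - 1) + 2)*(54/32 - 21/33) = (-1 - 6)² + (2*I)*(54/32 - 21/33) = (-7)² + (2*I)*(54*(1/32) - 21*1/33) = 49 + (2*I)*(27/16 - 7/11) = 49 + (2*I)*(185/176) = 49 + 185*I/88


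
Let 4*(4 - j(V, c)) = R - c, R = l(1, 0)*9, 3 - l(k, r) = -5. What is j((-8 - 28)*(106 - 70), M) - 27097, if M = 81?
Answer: -108363/4 ≈ -27091.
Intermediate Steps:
l(k, r) = 8 (l(k, r) = 3 - 1*(-5) = 3 + 5 = 8)
R = 72 (R = 8*9 = 72)
j(V, c) = -14 + c/4 (j(V, c) = 4 - (72 - c)/4 = 4 + (-18 + c/4) = -14 + c/4)
j((-8 - 28)*(106 - 70), M) - 27097 = (-14 + (¼)*81) - 27097 = (-14 + 81/4) - 27097 = 25/4 - 27097 = -108363/4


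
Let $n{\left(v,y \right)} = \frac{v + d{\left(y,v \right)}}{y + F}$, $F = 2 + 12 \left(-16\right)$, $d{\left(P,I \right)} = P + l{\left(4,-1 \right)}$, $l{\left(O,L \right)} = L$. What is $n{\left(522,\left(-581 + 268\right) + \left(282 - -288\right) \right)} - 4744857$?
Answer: $- \frac{317904641}{67} \approx -4.7448 \cdot 10^{6}$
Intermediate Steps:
$d{\left(P,I \right)} = -1 + P$ ($d{\left(P,I \right)} = P - 1 = -1 + P$)
$F = -190$ ($F = 2 - 192 = -190$)
$n{\left(v,y \right)} = \frac{-1 + v + y}{-190 + y}$ ($n{\left(v,y \right)} = \frac{v + \left(-1 + y\right)}{y - 190} = \frac{-1 + v + y}{-190 + y}$)
$n{\left(522,\left(-581 + 268\right) + \left(282 - -288\right) \right)} - 4744857 = \frac{-1 + 522 + \left(\left(-581 + 268\right) + \left(282 - -288\right)\right)}{-190 + \left(\left(-581 + 268\right) + \left(282 - -288\right)\right)} - 4744857 = \frac{-1 + 522 + \left(-313 + \left(282 + 288\right)\right)}{-190 + \left(-313 + \left(282 + 288\right)\right)} - 4744857 = \frac{-1 + 522 + \left(-313 + 570\right)}{-190 + \left(-313 + 570\right)} - 4744857 = \frac{-1 + 522 + 257}{-190 + 257} - 4744857 = \frac{1}{67} \cdot 778 - 4744857 = \frac{778}{67} - 4744857 = - \frac{317904641}{67}$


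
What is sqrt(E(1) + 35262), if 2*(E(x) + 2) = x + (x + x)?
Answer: sqrt(141046)/2 ≈ 187.78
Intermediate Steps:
E(x) = -2 + 3*x/2 (E(x) = -2 + (x + (x + x))/2 = -2 + (x + 2*x)/2 = -2 + (3*x)/2 = -2 + 3*x/2)
sqrt(E(1) + 35262) = sqrt((-2 + (3/2)*1) + 35262) = sqrt((-2 + 3/2) + 35262) = sqrt(-1/2 + 35262) = sqrt(70523/2) = sqrt(141046)/2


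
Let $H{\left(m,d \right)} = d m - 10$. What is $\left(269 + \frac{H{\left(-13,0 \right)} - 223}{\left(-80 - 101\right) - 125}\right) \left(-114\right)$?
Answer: $- \frac{1568393}{51} \approx -30753.0$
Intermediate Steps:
$H{\left(m,d \right)} = -10 + d m$
$\left(269 + \frac{H{\left(-13,0 \right)} - 223}{\left(-80 - 101\right) - 125}\right) \left(-114\right) = \left(269 + \frac{\left(-10 + 0 \left(-13\right)\right) - 223}{\left(-80 - 101\right) - 125}\right) \left(-114\right) = \left(269 + \frac{\left(-10 + 0\right) - 223}{-181 - 125}\right) \left(-114\right) = \left(269 + \frac{-10 - 223}{-306}\right) \left(-114\right) = \left(269 - - \frac{233}{306}\right) \left(-114\right) = \left(269 + \frac{233}{306}\right) \left(-114\right) = \frac{82547}{306} \left(-114\right) = - \frac{1568393}{51}$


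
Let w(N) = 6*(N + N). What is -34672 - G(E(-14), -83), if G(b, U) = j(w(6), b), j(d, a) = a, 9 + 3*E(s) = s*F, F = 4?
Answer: -103951/3 ≈ -34650.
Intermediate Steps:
w(N) = 12*N (w(N) = 6*(2*N) = 12*N)
E(s) = -3 + 4*s/3 (E(s) = -3 + (s*4)/3 = -3 + (4*s)/3 = -3 + 4*s/3)
G(b, U) = b
-34672 - G(E(-14), -83) = -34672 - (-3 + (4/3)*(-14)) = -34672 - (-3 - 56/3) = -34672 - 1*(-65/3) = -34672 + 65/3 = -103951/3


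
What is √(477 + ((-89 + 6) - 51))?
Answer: 7*√7 ≈ 18.520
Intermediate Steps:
√(477 + ((-89 + 6) - 51)) = √(477 + (-83 - 51)) = √(477 - 134) = √343 = 7*√7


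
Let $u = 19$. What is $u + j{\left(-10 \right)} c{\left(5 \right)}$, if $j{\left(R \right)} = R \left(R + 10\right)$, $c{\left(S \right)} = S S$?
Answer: $19$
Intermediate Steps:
$c{\left(S \right)} = S^{2}$
$j{\left(R \right)} = R \left(10 + R\right)$
$u + j{\left(-10 \right)} c{\left(5 \right)} = 19 + - 10 \left(10 - 10\right) 5^{2} = 19 + \left(-10\right) 0 \cdot 25 = 19 + 0 \cdot 25 = 19 + 0 = 19$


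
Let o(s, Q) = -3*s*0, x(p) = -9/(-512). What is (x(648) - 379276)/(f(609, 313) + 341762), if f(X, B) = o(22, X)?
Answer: -194189303/174982144 ≈ -1.1098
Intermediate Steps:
x(p) = 9/512 (x(p) = -9*(-1/512) = 9/512)
o(s, Q) = 0
f(X, B) = 0
(x(648) - 379276)/(f(609, 313) + 341762) = (9/512 - 379276)/(0 + 341762) = -194189303/512/341762 = -194189303/512*1/341762 = -194189303/174982144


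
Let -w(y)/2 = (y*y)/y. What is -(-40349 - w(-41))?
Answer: 40431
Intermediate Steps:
w(y) = -2*y (w(y) = -2*y*y/y = -2*y²/y = -2*y)
-(-40349 - w(-41)) = -(-40349 - (-2)*(-41)) = -(-40349 - 1*82) = -(-40349 - 82) = -1*(-40431) = 40431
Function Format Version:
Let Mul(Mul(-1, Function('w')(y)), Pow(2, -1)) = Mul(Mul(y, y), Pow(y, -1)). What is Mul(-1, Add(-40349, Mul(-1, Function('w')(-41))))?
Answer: 40431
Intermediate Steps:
Function('w')(y) = Mul(-2, y) (Function('w')(y) = Mul(-2, Mul(Mul(y, y), Pow(y, -1))) = Mul(-2, Mul(Pow(y, 2), Pow(y, -1))) = Mul(-2, y))
Mul(-1, Add(-40349, Mul(-1, Function('w')(-41)))) = Mul(-1, Add(-40349, Mul(-1, Mul(-2, -41)))) = Mul(-1, Add(-40349, Mul(-1, 82))) = Mul(-1, Add(-40349, -82)) = Mul(-1, -40431) = 40431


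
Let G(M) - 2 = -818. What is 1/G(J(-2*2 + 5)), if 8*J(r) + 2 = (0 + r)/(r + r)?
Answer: -1/816 ≈ -0.0012255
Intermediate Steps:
J(r) = -3/16 (J(r) = -¼ + ((0 + r)/(r + r))/8 = -¼ + (r/((2*r)))/8 = -¼ + (r*(1/(2*r)))/8 = -¼ + (⅛)*(½) = -¼ + 1/16 = -3/16)
G(M) = -816 (G(M) = 2 - 818 = -816)
1/G(J(-2*2 + 5)) = 1/(-816) = -1/816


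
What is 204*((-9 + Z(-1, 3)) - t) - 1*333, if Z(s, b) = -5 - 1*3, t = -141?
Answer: 24963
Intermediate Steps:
Z(s, b) = -8 (Z(s, b) = -5 - 3 = -8)
204*((-9 + Z(-1, 3)) - t) - 1*333 = 204*((-9 - 8) - 1*(-141)) - 1*333 = 204*(-17 + 141) - 333 = 204*124 - 333 = 25296 - 333 = 24963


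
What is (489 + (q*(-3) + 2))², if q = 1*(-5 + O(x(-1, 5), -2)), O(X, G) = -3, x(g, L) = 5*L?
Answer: 265225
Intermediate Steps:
q = -8 (q = 1*(-5 - 3) = 1*(-8) = -8)
(489 + (q*(-3) + 2))² = (489 + (-8*(-3) + 2))² = (489 + (24 + 2))² = (489 + 26)² = 515² = 265225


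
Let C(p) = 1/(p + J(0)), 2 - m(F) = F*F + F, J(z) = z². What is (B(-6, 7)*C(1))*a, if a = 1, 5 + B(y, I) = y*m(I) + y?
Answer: 313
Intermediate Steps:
m(F) = 2 - F - F² (m(F) = 2 - (F*F + F) = 2 - (F² + F) = 2 - (F + F²) = 2 + (-F - F²) = 2 - F - F²)
B(y, I) = -5 + y + y*(2 - I - I²) (B(y, I) = -5 + (y*(2 - I - I²) + y) = -5 + (y + y*(2 - I - I²)) = -5 + y + y*(2 - I - I²))
C(p) = 1/p (C(p) = 1/(p + 0²) = 1/(p + 0) = 1/p)
(B(-6, 7)*C(1))*a = ((-5 - 6 - 1*(-6)*(-2 + 7 + 7²))/1)*1 = ((-5 - 6 - 1*(-6)*(-2 + 7 + 49))*1)*1 = ((-5 - 6 - 1*(-6)*54)*1)*1 = ((-5 - 6 + 324)*1)*1 = (313*1)*1 = 313*1 = 313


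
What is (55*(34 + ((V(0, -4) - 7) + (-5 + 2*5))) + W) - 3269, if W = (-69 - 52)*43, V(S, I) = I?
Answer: -6932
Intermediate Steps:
W = -5203 (W = -121*43 = -5203)
(55*(34 + ((V(0, -4) - 7) + (-5 + 2*5))) + W) - 3269 = (55*(34 + ((-4 - 7) + (-5 + 2*5))) - 5203) - 3269 = (55*(34 + (-11 + (-5 + 10))) - 5203) - 3269 = (55*(34 + (-11 + 5)) - 5203) - 3269 = (55*(34 - 6) - 5203) - 3269 = (55*28 - 5203) - 3269 = (1540 - 5203) - 3269 = -3663 - 3269 = -6932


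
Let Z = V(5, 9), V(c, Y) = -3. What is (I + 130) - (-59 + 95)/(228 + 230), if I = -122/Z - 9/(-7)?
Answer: 826541/4809 ≈ 171.87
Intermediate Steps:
Z = -3
I = 881/21 (I = -122/(-3) - 9/(-7) = -122*(-⅓) - 9*(-⅐) = 122/3 + 9/7 = 881/21 ≈ 41.952)
(I + 130) - (-59 + 95)/(228 + 230) = (881/21 + 130) - (-59 + 95)/(228 + 230) = 3611/21 - 36/458 = 3611/21 - 1*18/229 = 3611/21 - 18/229 = 826541/4809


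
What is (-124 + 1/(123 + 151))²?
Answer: 1154300625/75076 ≈ 15375.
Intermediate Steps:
(-124 + 1/(123 + 151))² = (-124 + 1/274)² = (-33975/274)² = 1154300625/75076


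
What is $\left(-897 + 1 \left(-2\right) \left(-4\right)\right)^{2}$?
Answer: $790321$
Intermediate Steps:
$\left(-897 + 1 \left(-2\right) \left(-4\right)\right)^{2} = \left(-897 - -8\right)^{2} = \left(-897 + 8\right)^{2} = \left(-889\right)^{2} = 790321$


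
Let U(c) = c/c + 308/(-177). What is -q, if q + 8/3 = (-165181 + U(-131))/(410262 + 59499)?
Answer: 250964360/83147697 ≈ 3.0183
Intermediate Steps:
U(c) = -131/177 (U(c) = 1 + 308*(-1/177) = 1 - 308/177 = -131/177)
q = -250964360/83147697 (q = -8/3 + (-165181 - 131/177)/(410262 + 59499) = -8/3 - 29237168/177/469761 = -8/3 - 29237168/177*1/469761 = -8/3 - 29237168/83147697 = -250964360/83147697 ≈ -3.0183)
-q = -1*(-250964360/83147697) = 250964360/83147697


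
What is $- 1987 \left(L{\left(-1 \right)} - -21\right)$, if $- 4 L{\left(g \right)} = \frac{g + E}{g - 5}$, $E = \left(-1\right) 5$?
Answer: $- \frac{164921}{4} \approx -41230.0$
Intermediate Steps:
$E = -5$
$L{\left(g \right)} = - \frac{1}{4}$ ($L{\left(g \right)} = - \frac{\left(g - 5\right) \frac{1}{g - 5}}{4} = - \frac{\left(-5 + g\right) \frac{1}{-5 + g}}{4} = \left(- \frac{1}{4}\right) 1 = - \frac{1}{4}$)
$- 1987 \left(L{\left(-1 \right)} - -21\right) = - 1987 \left(- \frac{1}{4} - -21\right) = - 1987 \left(- \frac{1}{4} + 21\right) = \left(-1987\right) \frac{83}{4} = - \frac{164921}{4}$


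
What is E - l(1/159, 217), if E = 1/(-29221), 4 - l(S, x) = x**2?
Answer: 1375870784/29221 ≈ 47085.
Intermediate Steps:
l(S, x) = 4 - x**2
E = -1/29221 ≈ -3.4222e-5
E - l(1/159, 217) = -1/29221 - (4 - 1*217**2) = -1/29221 - (4 - 1*47089) = -1/29221 - (4 - 47089) = -1/29221 - 1*(-47085) = -1/29221 + 47085 = 1375870784/29221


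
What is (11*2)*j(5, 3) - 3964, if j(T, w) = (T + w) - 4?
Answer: -3876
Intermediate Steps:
j(T, w) = -4 + T + w
(11*2)*j(5, 3) - 3964 = (11*2)*(-4 + 5 + 3) - 3964 = 22*4 - 3964 = 88 - 3964 = -3876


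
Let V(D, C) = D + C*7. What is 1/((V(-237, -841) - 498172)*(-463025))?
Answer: 1/233501655400 ≈ 4.2826e-12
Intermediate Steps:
V(D, C) = D + 7*C
1/((V(-237, -841) - 498172)*(-463025)) = 1/(((-237 + 7*(-841)) - 498172)*(-463025)) = -1/463025/((-237 - 5887) - 498172) = -1/463025/(-6124 - 498172) = -1/463025/(-504296) = -1/504296*(-1/463025) = 1/233501655400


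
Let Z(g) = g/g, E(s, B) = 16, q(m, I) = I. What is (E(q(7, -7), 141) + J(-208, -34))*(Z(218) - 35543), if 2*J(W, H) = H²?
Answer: -21111948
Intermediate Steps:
J(W, H) = H²/2
Z(g) = 1
(E(q(7, -7), 141) + J(-208, -34))*(Z(218) - 35543) = (16 + (½)*(-34)²)*(1 - 35543) = (16 + (½)*1156)*(-35542) = (16 + 578)*(-35542) = 594*(-35542) = -21111948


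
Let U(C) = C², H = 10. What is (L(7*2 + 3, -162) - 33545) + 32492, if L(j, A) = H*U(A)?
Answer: 261387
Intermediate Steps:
L(j, A) = 10*A²
(L(7*2 + 3, -162) - 33545) + 32492 = (10*(-162)² - 33545) + 32492 = (10*26244 - 33545) + 32492 = (262440 - 33545) + 32492 = 228895 + 32492 = 261387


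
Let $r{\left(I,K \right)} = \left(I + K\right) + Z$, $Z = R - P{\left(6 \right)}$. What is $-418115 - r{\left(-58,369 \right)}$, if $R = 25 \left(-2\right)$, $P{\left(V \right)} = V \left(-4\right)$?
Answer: $-418400$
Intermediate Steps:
$P{\left(V \right)} = - 4 V$
$R = -50$
$Z = -26$ ($Z = -50 - \left(-4\right) 6 = -50 - -24 = -50 + 24 = -26$)
$r{\left(I,K \right)} = -26 + I + K$ ($r{\left(I,K \right)} = \left(I + K\right) - 26 = -26 + I + K$)
$-418115 - r{\left(-58,369 \right)} = -418115 - \left(-26 - 58 + 369\right) = -418115 - 285 = -418400$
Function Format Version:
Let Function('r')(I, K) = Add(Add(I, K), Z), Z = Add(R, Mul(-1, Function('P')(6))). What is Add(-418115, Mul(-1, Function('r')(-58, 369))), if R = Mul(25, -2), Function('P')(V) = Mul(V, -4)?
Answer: -418400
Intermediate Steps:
Function('P')(V) = Mul(-4, V)
R = -50
Z = -26 (Z = Add(-50, Mul(-1, Mul(-4, 6))) = Add(-50, Mul(-1, -24)) = Add(-50, 24) = -26)
Function('r')(I, K) = Add(-26, I, K) (Function('r')(I, K) = Add(Add(I, K), -26) = Add(-26, I, K))
Add(-418115, Mul(-1, Function('r')(-58, 369))) = Add(-418115, Mul(-1, Add(-26, -58, 369))) = Add(-418115, Mul(-1, 285)) = Add(-418115, -285) = -418400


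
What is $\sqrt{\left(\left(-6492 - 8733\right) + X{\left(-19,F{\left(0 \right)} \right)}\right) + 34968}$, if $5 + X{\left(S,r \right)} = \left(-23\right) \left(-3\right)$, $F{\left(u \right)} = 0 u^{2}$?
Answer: $\sqrt{19807} \approx 140.74$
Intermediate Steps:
$F{\left(u \right)} = 0$
$X{\left(S,r \right)} = 64$ ($X{\left(S,r \right)} = -5 - -69 = -5 + 69 = 64$)
$\sqrt{\left(\left(-6492 - 8733\right) + X{\left(-19,F{\left(0 \right)} \right)}\right) + 34968} = \sqrt{\left(\left(-6492 - 8733\right) + 64\right) + 34968} = \sqrt{\left(-15225 + 64\right) + 34968} = \sqrt{-15161 + 34968} = \sqrt{19807}$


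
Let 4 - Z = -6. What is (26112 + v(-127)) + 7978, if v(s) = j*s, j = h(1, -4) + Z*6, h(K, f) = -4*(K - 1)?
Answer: 26470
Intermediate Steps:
Z = 10 (Z = 4 - 1*(-6) = 4 + 6 = 10)
h(K, f) = 4 - 4*K (h(K, f) = -4*(-1 + K) = 4 - 4*K)
j = 60 (j = (4 - 4*1) + 10*6 = (4 - 4) + 60 = 0 + 60 = 60)
v(s) = 60*s
(26112 + v(-127)) + 7978 = (26112 + 60*(-127)) + 7978 = (26112 - 7620) + 7978 = 18492 + 7978 = 26470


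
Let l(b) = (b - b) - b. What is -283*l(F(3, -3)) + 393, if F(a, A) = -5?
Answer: -1022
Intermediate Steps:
l(b) = -b (l(b) = 0 - b = -b)
-283*l(F(3, -3)) + 393 = -(-283)*(-5) + 393 = -283*5 + 393 = -1415 + 393 = -1022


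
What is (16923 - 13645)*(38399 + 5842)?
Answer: 145021998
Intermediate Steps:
(16923 - 13645)*(38399 + 5842) = 3278*44241 = 145021998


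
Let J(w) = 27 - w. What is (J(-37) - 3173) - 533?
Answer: -3642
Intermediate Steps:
(J(-37) - 3173) - 533 = ((27 - 1*(-37)) - 3173) - 533 = ((27 + 37) - 3173) - 533 = (64 - 3173) - 533 = -3109 - 533 = -3642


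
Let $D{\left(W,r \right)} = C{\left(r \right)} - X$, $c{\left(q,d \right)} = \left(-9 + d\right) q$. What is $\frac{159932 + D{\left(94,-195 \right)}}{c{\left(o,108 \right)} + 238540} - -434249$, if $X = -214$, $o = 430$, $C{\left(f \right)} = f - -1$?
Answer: $\frac{61035948171}{140555} \approx 4.3425 \cdot 10^{5}$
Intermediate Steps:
$C{\left(f \right)} = 1 + f$ ($C{\left(f \right)} = f + 1 = 1 + f$)
$c{\left(q,d \right)} = q \left(-9 + d\right)$
$D{\left(W,r \right)} = 215 + r$ ($D{\left(W,r \right)} = \left(1 + r\right) - -214 = \left(1 + r\right) + 214 = 215 + r$)
$\frac{159932 + D{\left(94,-195 \right)}}{c{\left(o,108 \right)} + 238540} - -434249 = \frac{159932 + \left(215 - 195\right)}{430 \left(-9 + 108\right) + 238540} - -434249 = \frac{159932 + 20}{430 \cdot 99 + 238540} + 434249 = \frac{159952}{42570 + 238540} + 434249 = \frac{159952}{281110} + 434249 = 159952 \cdot \frac{1}{281110} + 434249 = \frac{79976}{140555} + 434249 = \frac{61035948171}{140555}$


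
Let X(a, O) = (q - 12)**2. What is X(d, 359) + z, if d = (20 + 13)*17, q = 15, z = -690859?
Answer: -690850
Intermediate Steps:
d = 561 (d = 33*17 = 561)
X(a, O) = 9 (X(a, O) = (15 - 12)**2 = 3**2 = 9)
X(d, 359) + z = 9 - 690859 = -690850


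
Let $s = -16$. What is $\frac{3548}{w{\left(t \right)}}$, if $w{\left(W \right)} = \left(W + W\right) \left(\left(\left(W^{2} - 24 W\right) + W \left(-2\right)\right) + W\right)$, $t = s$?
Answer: $- \frac{887}{5248} \approx -0.16902$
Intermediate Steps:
$t = -16$
$w{\left(W \right)} = 2 W \left(W^{2} - 25 W\right)$ ($w{\left(W \right)} = 2 W \left(\left(\left(W^{2} - 24 W\right) - 2 W\right) + W\right) = 2 W \left(\left(W^{2} - 26 W\right) + W\right) = 2 W \left(W^{2} - 25 W\right)$)
$\frac{3548}{w{\left(t \right)}} = \frac{3548}{2 \left(-16\right)^{2} \left(-25 - 16\right)} = \frac{3548}{2 \cdot 256 \left(-41\right)} = \frac{3548}{-20992} = 3548 \left(- \frac{1}{20992}\right) = - \frac{887}{5248}$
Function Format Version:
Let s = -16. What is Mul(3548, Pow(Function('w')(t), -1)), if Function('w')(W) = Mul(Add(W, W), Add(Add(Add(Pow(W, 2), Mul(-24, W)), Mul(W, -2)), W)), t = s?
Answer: Rational(-887, 5248) ≈ -0.16902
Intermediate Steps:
t = -16
Function('w')(W) = Mul(2, W, Add(Pow(W, 2), Mul(-25, W))) (Function('w')(W) = Mul(Mul(2, W), Add(Add(Add(Pow(W, 2), Mul(-24, W)), Mul(-2, W)), W)) = Mul(Mul(2, W), Add(Add(Pow(W, 2), Mul(-26, W)), W)) = Mul(Mul(2, W), Add(Pow(W, 2), Mul(-25, W))) = Mul(2, W, Add(Pow(W, 2), Mul(-25, W))))
Mul(3548, Pow(Function('w')(t), -1)) = Mul(3548, Pow(Mul(2, Pow(-16, 2), Add(-25, -16)), -1)) = Mul(3548, Pow(Mul(2, 256, -41), -1)) = Mul(3548, Pow(-20992, -1)) = Mul(3548, Rational(-1, 20992)) = Rational(-887, 5248)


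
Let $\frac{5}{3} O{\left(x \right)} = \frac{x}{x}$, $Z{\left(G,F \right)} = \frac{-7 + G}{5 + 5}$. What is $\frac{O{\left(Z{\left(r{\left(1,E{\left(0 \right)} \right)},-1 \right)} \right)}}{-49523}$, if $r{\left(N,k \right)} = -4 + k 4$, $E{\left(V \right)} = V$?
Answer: $- \frac{3}{247615} \approx -1.2116 \cdot 10^{-5}$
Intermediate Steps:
$r{\left(N,k \right)} = -4 + 4 k$
$Z{\left(G,F \right)} = - \frac{7}{10} + \frac{G}{10}$ ($Z{\left(G,F \right)} = \frac{-7 + G}{10} = \left(-7 + G\right) \frac{1}{10} = - \frac{7}{10} + \frac{G}{10}$)
$O{\left(x \right)} = \frac{3}{5}$ ($O{\left(x \right)} = \frac{3 \frac{x}{x}}{5} = \frac{3}{5} \cdot 1 = \frac{3}{5}$)
$\frac{O{\left(Z{\left(r{\left(1,E{\left(0 \right)} \right)},-1 \right)} \right)}}{-49523} = \frac{3}{5 \left(-49523\right)} = \frac{3}{5} \left(- \frac{1}{49523}\right) = - \frac{3}{247615}$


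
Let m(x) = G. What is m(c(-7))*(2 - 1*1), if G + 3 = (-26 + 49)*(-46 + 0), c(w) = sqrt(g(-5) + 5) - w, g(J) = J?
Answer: -1061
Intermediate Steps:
c(w) = -w (c(w) = sqrt(-5 + 5) - w = sqrt(0) - w = 0 - w = -w)
G = -1061 (G = -3 + (-26 + 49)*(-46 + 0) = -3 + 23*(-46) = -3 - 1058 = -1061)
m(x) = -1061
m(c(-7))*(2 - 1*1) = -1061*(2 - 1*1) = -1061*(2 - 1) = -1061*1 = -1061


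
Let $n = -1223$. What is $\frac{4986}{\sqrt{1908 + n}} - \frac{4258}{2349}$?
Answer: $- \frac{4258}{2349} + \frac{4986 \sqrt{685}}{685} \approx 188.69$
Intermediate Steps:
$\frac{4986}{\sqrt{1908 + n}} - \frac{4258}{2349} = \frac{4986}{\sqrt{1908 - 1223}} - \frac{4258}{2349} = \frac{4986}{\sqrt{685}} - \frac{4258}{2349} = 4986 \frac{\sqrt{685}}{685} - \frac{4258}{2349} = \frac{4986 \sqrt{685}}{685} - \frac{4258}{2349} = - \frac{4258}{2349} + \frac{4986 \sqrt{685}}{685}$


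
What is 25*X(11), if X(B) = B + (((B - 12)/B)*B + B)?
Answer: 525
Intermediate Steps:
X(B) = -12 + 3*B (X(B) = B + (((-12 + B)/B)*B + B) = B + ((-12 + B) + B) = B + (-12 + 2*B) = -12 + 3*B)
25*X(11) = 25*(-12 + 3*11) = 25*(-12 + 33) = 25*21 = 525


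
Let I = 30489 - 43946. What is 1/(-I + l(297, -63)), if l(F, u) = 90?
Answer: 1/13547 ≈ 7.3817e-5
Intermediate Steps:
I = -13457
1/(-I + l(297, -63)) = 1/(-1*(-13457) + 90) = 1/(13457 + 90) = 1/13547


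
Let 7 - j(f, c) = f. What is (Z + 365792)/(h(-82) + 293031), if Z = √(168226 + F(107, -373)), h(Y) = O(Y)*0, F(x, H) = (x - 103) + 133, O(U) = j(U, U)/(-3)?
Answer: 365792/293031 + √18707/97677 ≈ 1.2497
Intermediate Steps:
j(f, c) = 7 - f
O(U) = -7/3 + U/3 (O(U) = (7 - U)/(-3) = (7 - U)*(-⅓) = -7/3 + U/3)
F(x, H) = 30 + x (F(x, H) = (-103 + x) + 133 = 30 + x)
h(Y) = 0 (h(Y) = (-7/3 + Y/3)*0 = 0)
Z = 3*√18707 (Z = √(168226 + (30 + 107)) = √(168226 + 137) = √168363 = 3*√18707 ≈ 410.32)
(Z + 365792)/(h(-82) + 293031) = (3*√18707 + 365792)/(0 + 293031) = (365792 + 3*√18707)/293031 = (365792 + 3*√18707)*(1/293031) = 365792/293031 + √18707/97677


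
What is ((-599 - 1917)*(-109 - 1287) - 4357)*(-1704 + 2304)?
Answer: 2104787400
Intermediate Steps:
((-599 - 1917)*(-109 - 1287) - 4357)*(-1704 + 2304) = (-2516*(-1396) - 4357)*600 = (3512336 - 4357)*600 = 3507979*600 = 2104787400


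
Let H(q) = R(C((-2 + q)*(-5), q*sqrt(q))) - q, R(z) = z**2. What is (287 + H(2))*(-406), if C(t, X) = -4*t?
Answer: -115710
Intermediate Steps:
H(q) = (-40 + 20*q)**2 - q (H(q) = (-4*(-2 + q)*(-5))**2 - q = (-4*(10 - 5*q))**2 - q = (-40 + 20*q)**2 - q)
(287 + H(2))*(-406) = (287 + (-1*2 + 400*(-2 + 2)**2))*(-406) = (287 + (-2 + 400*0**2))*(-406) = (287 + (-2 + 400*0))*(-406) = (287 + (-2 + 0))*(-406) = (287 - 2)*(-406) = 285*(-406) = -115710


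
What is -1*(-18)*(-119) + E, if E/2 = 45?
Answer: -2052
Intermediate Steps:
E = 90 (E = 2*45 = 90)
-1*(-18)*(-119) + E = -1*(-18)*(-119) + 90 = 18*(-119) + 90 = -2142 + 90 = -2052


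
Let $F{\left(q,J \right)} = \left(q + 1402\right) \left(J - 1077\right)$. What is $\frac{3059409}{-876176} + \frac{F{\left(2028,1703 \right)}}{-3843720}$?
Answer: $- \frac{341020478629}{84194380368} \approx -4.0504$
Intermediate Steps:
$F{\left(q,J \right)} = \left(-1077 + J\right) \left(1402 + q\right)$ ($F{\left(q,J \right)} = \left(1402 + q\right) \left(-1077 + J\right) = \left(-1077 + J\right) \left(1402 + q\right)$)
$\frac{3059409}{-876176} + \frac{F{\left(2028,1703 \right)}}{-3843720} = \frac{3059409}{-876176} + \frac{-1509954 - 2184156 + 1402 \cdot 1703 + 1703 \cdot 2028}{-3843720} = 3059409 \left(- \frac{1}{876176}\right) + \left(-1509954 - 2184156 + 2387606 + 3453684\right) \left(- \frac{1}{3843720}\right) = - \frac{3059409}{876176} + 2147180 \left(- \frac{1}{3843720}\right) = - \frac{3059409}{876176} - \frac{107359}{192186} = - \frac{341020478629}{84194380368}$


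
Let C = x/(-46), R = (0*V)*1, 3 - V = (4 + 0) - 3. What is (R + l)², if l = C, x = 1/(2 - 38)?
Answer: 1/2742336 ≈ 3.6465e-7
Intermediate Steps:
V = 2 (V = 3 - ((4 + 0) - 3) = 3 - (4 - 3) = 3 - 1*1 = 3 - 1 = 2)
R = 0 (R = (0*2)*1 = 0*1 = 0)
x = -1/36 (x = 1/(-36) = -1/36 ≈ -0.027778)
C = 1/1656 (C = -1/36/(-46) = -1/36*(-1/46) = 1/1656 ≈ 0.00060386)
l = 1/1656 ≈ 0.00060386
(R + l)² = (0 + 1/1656)² = (1/1656)² = 1/2742336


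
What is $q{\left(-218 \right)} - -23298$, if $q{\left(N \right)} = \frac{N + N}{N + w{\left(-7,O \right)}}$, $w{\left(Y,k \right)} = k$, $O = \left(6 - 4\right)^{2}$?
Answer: $\frac{2493104}{107} \approx 23300.0$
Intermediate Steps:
$O = 4$ ($O = 2^{2} = 4$)
$q{\left(N \right)} = \frac{2 N}{4 + N}$ ($q{\left(N \right)} = \frac{N + N}{N + 4} = \frac{2 N}{4 + N}$)
$q{\left(-218 \right)} - -23298 = 2 \left(-218\right) \frac{1}{4 - 218} - -23298 = 2 \left(-218\right) \frac{1}{-214} + 23298 = 2 \left(-218\right) \left(- \frac{1}{214}\right) + 23298 = \frac{218}{107} + 23298 = \frac{2493104}{107}$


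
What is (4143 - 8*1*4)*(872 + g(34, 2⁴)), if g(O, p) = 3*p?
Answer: 3782120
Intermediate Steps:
(4143 - 8*1*4)*(872 + g(34, 2⁴)) = (4143 - 8*1*4)*(872 + 3*2⁴) = (4143 - 8*4)*(872 + 3*16) = (4143 - 32)*(872 + 48) = 4111*920 = 3782120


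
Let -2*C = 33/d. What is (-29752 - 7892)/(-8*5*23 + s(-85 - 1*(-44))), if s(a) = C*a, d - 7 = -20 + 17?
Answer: 301152/6007 ≈ 50.133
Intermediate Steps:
d = 4 (d = 7 + (-20 + 17) = 7 - 3 = 4)
C = -33/8 (C = -33/(2*4) = -1/2*33/4 = -33/8 ≈ -4.1250)
s(a) = -33*a/8
(-29752 - 7892)/(-8*5*23 + s(-85 - 1*(-44))) = (-29752 - 7892)/(-8*5*23 - 33*(-85 - 1*(-44))/8) = -37644/(-40*23 - 33*(-85 + 44)/8) = -37644/(-920 - 33/8*(-41)) = -37644/(-920 + 1353/8) = -37644/(-6007/8) = -37644*(-8/6007) = 301152/6007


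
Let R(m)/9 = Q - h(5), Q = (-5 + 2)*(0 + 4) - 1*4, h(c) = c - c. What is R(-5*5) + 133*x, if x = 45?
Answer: 5841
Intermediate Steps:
h(c) = 0
Q = -16 (Q = -3*4 - 4 = -12 - 4 = -16)
R(m) = -144 (R(m) = 9*(-16 - 1*0) = 9*(-16 + 0) = 9*(-16) = -144)
R(-5*5) + 133*x = -144 + 133*45 = -144 + 5985 = 5841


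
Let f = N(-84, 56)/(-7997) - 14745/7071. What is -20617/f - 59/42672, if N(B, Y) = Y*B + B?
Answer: 16582694677027295/1195666837008 ≈ 13869.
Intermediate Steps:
N(B, Y) = B + B*Y (N(B, Y) = B*Y + B = B + B*Y)
f = -28019939/18848929 (f = -84*(1 + 56)/(-7997) - 14745/7071 = -84*57*(-1/7997) - 14745*1/7071 = -4788*(-1/7997) - 4915/2357 = 4788/7997 - 4915/2357 = -28019939/18848929 ≈ -1.4866)
-20617/f - 59/42672 = -20617/(-28019939/18848929) - 59/42672 = -20617*(-18848929/28019939) - 59*1/42672 = 388608369193/28019939 - 59/42672 = 16582694677027295/1195666837008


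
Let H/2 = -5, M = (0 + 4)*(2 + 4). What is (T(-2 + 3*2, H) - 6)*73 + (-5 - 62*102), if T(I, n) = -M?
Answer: -8519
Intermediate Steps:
M = 24 (M = 4*6 = 24)
H = -10 (H = 2*(-5) = -10)
T(I, n) = -24 (T(I, n) = -1*24 = -24)
(T(-2 + 3*2, H) - 6)*73 + (-5 - 62*102) = (-24 - 6)*73 + (-5 - 62*102) = -30*73 + (-5 - 6324) = -2190 - 6329 = -8519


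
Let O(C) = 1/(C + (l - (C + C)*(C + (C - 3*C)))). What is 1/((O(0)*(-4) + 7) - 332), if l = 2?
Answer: -1/327 ≈ -0.0030581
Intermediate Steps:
O(C) = 1/(2 + C + 2*C²) (O(C) = 1/(C + (2 - (C + C)*(C + (C - 3*C)))) = 1/(C + (2 - 2*C*(C - 2*C))) = 1/(C + (2 - 2*C*(-C))) = 1/(C + (2 - (-2)*C²)) = 1/(C + (2 + 2*C²)) = 1/(2 + C + 2*C²))
1/((O(0)*(-4) + 7) - 332) = 1/((-4/(2 + 0 + 2*0²) + 7) - 332) = 1/((-4/(2 + 0 + 2*0) + 7) - 332) = 1/((-4/(2 + 0 + 0) + 7) - 332) = 1/((-4/2 + 7) - 332) = 1/(((½)*(-4) + 7) - 332) = 1/((-2 + 7) - 332) = 1/(5 - 332) = 1/(-327) = -1/327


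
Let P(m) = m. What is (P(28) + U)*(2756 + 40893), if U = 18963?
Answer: 828938159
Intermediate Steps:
(P(28) + U)*(2756 + 40893) = (28 + 18963)*(2756 + 40893) = 18991*43649 = 828938159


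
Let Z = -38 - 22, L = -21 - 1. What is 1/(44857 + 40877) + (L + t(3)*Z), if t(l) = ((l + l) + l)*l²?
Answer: -418553387/85734 ≈ -4882.0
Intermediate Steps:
t(l) = 3*l³ (t(l) = (2*l + l)*l² = (3*l)*l² = 3*l³)
L = -22
Z = -60
1/(44857 + 40877) + (L + t(3)*Z) = 1/(44857 + 40877) + (-22 + (3*3³)*(-60)) = 1/85734 + (-22 + (3*27)*(-60)) = 1/85734 + (-22 + 81*(-60)) = 1/85734 + (-22 - 4860) = 1/85734 - 4882 = -418553387/85734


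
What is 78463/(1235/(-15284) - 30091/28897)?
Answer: -34654105733324/495598639 ≈ -69924.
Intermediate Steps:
78463/(1235/(-15284) - 30091/28897) = 78463/(1235*(-1/15284) - 30091*1/28897) = 78463/(-1235/15284 - 30091/28897) = 78463/(-495598639/441661748) = 78463*(-441661748/495598639) = -34654105733324/495598639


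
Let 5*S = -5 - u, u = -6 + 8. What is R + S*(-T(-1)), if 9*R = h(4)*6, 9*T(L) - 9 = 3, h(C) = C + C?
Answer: 36/5 ≈ 7.2000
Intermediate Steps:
h(C) = 2*C
T(L) = 4/3 (T(L) = 1 + (⅑)*3 = 1 + ⅓ = 4/3)
u = 2
S = -7/5 (S = (-5 - 1*2)/5 = (-5 - 2)/5 = (⅕)*(-7) = -7/5 ≈ -1.4000)
R = 16/3 (R = ((2*4)*6)/9 = (8*6)/9 = (⅑)*48 = 16/3 ≈ 5.3333)
R + S*(-T(-1)) = 16/3 - (-7)*4/(5*3) = 16/3 - 7/5*(-4/3) = 16/3 + 28/15 = 36/5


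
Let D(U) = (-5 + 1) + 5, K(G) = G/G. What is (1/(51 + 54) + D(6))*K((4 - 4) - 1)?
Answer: 106/105 ≈ 1.0095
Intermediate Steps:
K(G) = 1
D(U) = 1 (D(U) = -4 + 5 = 1)
(1/(51 + 54) + D(6))*K((4 - 4) - 1) = (1/(51 + 54) + 1)*1 = (1/105 + 1)*1 = (106/105)*1 = 106/105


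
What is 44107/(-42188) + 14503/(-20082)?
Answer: -748804669/423609708 ≈ -1.7677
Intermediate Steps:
44107/(-42188) + 14503/(-20082) = 44107*(-1/42188) + 14503*(-1/20082) = -44107/42188 - 14503/20082 = -748804669/423609708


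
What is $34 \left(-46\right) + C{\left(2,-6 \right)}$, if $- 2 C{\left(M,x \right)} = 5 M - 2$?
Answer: $-1568$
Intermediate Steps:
$C{\left(M,x \right)} = 1 - \frac{5 M}{2}$ ($C{\left(M,x \right)} = - \frac{5 M - 2}{2} = - \frac{-2 + 5 M}{2} = 1 - \frac{5 M}{2}$)
$34 \left(-46\right) + C{\left(2,-6 \right)} = 34 \left(-46\right) + \left(1 - 5\right) = -1564 + \left(1 - 5\right) = -1564 - 4 = -1568$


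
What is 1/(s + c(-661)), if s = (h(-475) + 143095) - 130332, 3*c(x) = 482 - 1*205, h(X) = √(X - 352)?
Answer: 115698/1487343799 - 9*I*√827/1487343799 ≈ 7.7788e-5 - 1.7401e-7*I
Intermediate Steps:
h(X) = √(-352 + X)
c(x) = 277/3 (c(x) = (482 - 1*205)/3 = (482 - 205)/3 = (⅓)*277 = 277/3)
s = 12763 + I*√827 (s = (√(-352 - 475) + 143095) - 130332 = (√(-827) + 143095) - 130332 = (I*√827 + 143095) - 130332 = (143095 + I*√827) - 130332 = 12763 + I*√827 ≈ 12763.0 + 28.758*I)
1/(s + c(-661)) = 1/((12763 + I*√827) + 277/3) = 1/(38566/3 + I*√827)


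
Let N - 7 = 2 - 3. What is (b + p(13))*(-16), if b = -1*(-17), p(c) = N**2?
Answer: -848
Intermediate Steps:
N = 6 (N = 7 + (2 - 3) = 7 - 1 = 6)
p(c) = 36 (p(c) = 6**2 = 36)
b = 17
(b + p(13))*(-16) = (17 + 36)*(-16) = 53*(-16) = -848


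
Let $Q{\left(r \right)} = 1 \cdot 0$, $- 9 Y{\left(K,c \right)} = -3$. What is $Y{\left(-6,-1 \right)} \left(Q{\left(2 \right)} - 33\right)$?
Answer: $-11$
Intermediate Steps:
$Y{\left(K,c \right)} = \frac{1}{3}$ ($Y{\left(K,c \right)} = \left(- \frac{1}{9}\right) \left(-3\right) = \frac{1}{3}$)
$Q{\left(r \right)} = 0$
$Y{\left(-6,-1 \right)} \left(Q{\left(2 \right)} - 33\right) = \frac{0 - 33}{3} = \frac{1}{3} \left(-33\right) = -11$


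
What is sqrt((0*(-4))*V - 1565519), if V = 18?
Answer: I*sqrt(1565519) ≈ 1251.2*I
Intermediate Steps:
sqrt((0*(-4))*V - 1565519) = sqrt((0*(-4))*18 - 1565519) = sqrt(0*18 - 1565519) = sqrt(0 - 1565519) = sqrt(-1565519) = I*sqrt(1565519)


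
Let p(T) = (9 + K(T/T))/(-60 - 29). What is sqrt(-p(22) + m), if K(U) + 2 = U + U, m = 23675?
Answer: 2*sqrt(46882619)/89 ≈ 153.87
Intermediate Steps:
K(U) = -2 + 2*U (K(U) = -2 + (U + U) = -2 + 2*U)
p(T) = -9/89 (p(T) = (9 + (-2 + 2*(T/T)))/(-60 - 29) = (9 + (-2 + 2*1))/(-89) = (9 + (-2 + 2))*(-1/89) = (9 + 0)*(-1/89) = 9*(-1/89) = -9/89)
sqrt(-p(22) + m) = sqrt(-1*(-9/89) + 23675) = sqrt(9/89 + 23675) = sqrt(2107084/89) = 2*sqrt(46882619)/89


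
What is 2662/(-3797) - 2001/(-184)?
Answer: 309043/30376 ≈ 10.174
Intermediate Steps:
2662/(-3797) - 2001/(-184) = 2662*(-1/3797) - 2001*(-1/184) = -2662/3797 + 87/8 = 309043/30376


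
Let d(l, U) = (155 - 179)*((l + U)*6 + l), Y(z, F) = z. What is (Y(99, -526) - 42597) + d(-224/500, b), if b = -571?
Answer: 4975158/125 ≈ 39801.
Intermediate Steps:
d(l, U) = -168*l - 144*U (d(l, U) = -24*((U + l)*6 + l) = -24*((6*U + 6*l) + l) = -24*(6*U + 7*l) = -168*l - 144*U)
(Y(99, -526) - 42597) + d(-224/500, b) = (99 - 42597) + (-(-37632)/500 - 144*(-571)) = -42498 + (-(-37632)/500 + 82224) = -42498 + (-168*(-56/125) + 82224) = -42498 + (9408/125 + 82224) = -42498 + 10287408/125 = 4975158/125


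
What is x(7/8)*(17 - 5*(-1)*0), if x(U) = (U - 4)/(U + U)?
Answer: -425/14 ≈ -30.357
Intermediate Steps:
x(U) = (-4 + U)/(2*U) (x(U) = (-4 + U)/((2*U)) = (-4 + U)*(1/(2*U)) = (-4 + U)/(2*U))
x(7/8)*(17 - 5*(-1)*0) = ((-4 + 7/8)/(2*((7/8))))*(17 - 5*(-1)*0) = ((-4 + 7*(⅛))/(2*((7*(⅛)))))*(17 + 5*0) = ((-4 + 7/8)/(2*(7/8)))*(17 + 0) = ((½)*(8/7)*(-25/8))*17 = -25/14*17 = -425/14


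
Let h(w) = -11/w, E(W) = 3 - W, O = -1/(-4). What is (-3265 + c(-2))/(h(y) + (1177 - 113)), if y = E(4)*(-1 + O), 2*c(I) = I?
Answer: -4899/1574 ≈ -3.1125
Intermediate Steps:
c(I) = I/2
O = 1/4 (O = -1*(-1/4) = 1/4 ≈ 0.25000)
y = 3/4 (y = (3 - 1*4)*(-1 + 1/4) = (3 - 4)*(-3/4) = -1*(-3/4) = 3/4 ≈ 0.75000)
(-3265 + c(-2))/(h(y) + (1177 - 113)) = (-3265 + (1/2)*(-2))/(-11/3/4 + (1177 - 113)) = (-3265 - 1)/(-11*4/3 + 1064) = -3266/(-44/3 + 1064) = -3266/3148/3 = -3266*3/3148 = -4899/1574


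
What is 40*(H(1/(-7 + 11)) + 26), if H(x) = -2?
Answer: 960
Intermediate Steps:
40*(H(1/(-7 + 11)) + 26) = 40*(-2 + 26) = 40*24 = 960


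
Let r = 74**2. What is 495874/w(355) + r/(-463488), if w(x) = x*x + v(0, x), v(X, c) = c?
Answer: 201707387/51563040 ≈ 3.9119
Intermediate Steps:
w(x) = x + x**2 (w(x) = x*x + x = x**2 + x = x + x**2)
r = 5476
495874/w(355) + r/(-463488) = 495874/((355*(1 + 355))) + 5476/(-463488) = 495874/((355*356)) + 5476*(-1/463488) = 495874/126380 - 1369/115872 = 495874*(1/126380) - 1369/115872 = 247937/63190 - 1369/115872 = 201707387/51563040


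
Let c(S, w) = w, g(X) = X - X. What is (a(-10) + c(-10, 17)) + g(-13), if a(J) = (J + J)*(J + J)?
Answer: 417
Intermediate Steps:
g(X) = 0
a(J) = 4*J² (a(J) = (2*J)*(2*J) = 4*J²)
(a(-10) + c(-10, 17)) + g(-13) = (4*(-10)² + 17) + 0 = (4*100 + 17) + 0 = (400 + 17) + 0 = 417 + 0 = 417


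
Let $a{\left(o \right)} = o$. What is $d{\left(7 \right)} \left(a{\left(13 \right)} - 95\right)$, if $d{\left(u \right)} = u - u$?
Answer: $0$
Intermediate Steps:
$d{\left(u \right)} = 0$
$d{\left(7 \right)} \left(a{\left(13 \right)} - 95\right) = 0 \left(13 - 95\right) = 0 \left(-82\right) = 0$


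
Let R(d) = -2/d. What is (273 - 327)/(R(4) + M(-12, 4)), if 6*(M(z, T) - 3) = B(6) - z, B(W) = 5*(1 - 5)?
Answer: -324/7 ≈ -46.286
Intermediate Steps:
B(W) = -20 (B(W) = 5*(-4) = -20)
M(z, T) = -⅓ - z/6 (M(z, T) = 3 + (-20 - z)/6 = 3 + (-10/3 - z/6) = -⅓ - z/6)
(273 - 327)/(R(4) + M(-12, 4)) = (273 - 327)/(-2/4 + (-⅓ - ⅙*(-12))) = -54/(-2*¼ + (-⅓ + 2)) = -54/(-½ + 5/3) = -54/7/6 = -54*6/7 = -324/7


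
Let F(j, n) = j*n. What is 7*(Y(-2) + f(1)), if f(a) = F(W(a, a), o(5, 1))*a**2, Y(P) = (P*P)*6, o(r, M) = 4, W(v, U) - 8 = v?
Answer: 420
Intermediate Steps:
W(v, U) = 8 + v
Y(P) = 6*P**2 (Y(P) = P**2*6 = 6*P**2)
f(a) = a**2*(32 + 4*a) (f(a) = ((8 + a)*4)*a**2 = (32 + 4*a)*a**2 = a**2*(32 + 4*a))
7*(Y(-2) + f(1)) = 7*(6*(-2)**2 + 4*1**2*(8 + 1)) = 7*(6*4 + 4*1*9) = 7*(24 + 36) = 7*60 = 420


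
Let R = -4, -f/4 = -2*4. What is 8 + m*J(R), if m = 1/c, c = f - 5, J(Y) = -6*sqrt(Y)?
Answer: 8 - 4*I/9 ≈ 8.0 - 0.44444*I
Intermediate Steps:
f = 32 (f = -(-8)*4 = -4*(-8) = 32)
c = 27 (c = 32 - 5 = 27)
m = 1/27 ≈ 0.037037
8 + m*J(R) = 8 + (-12*I)/27 = 8 - 4*I/9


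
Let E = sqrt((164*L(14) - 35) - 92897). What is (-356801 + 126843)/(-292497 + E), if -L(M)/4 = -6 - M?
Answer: 22420675042/28518191607 + 459916*I*sqrt(2217)/28518191607 ≈ 0.78619 + 0.00075935*I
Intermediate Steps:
L(M) = 24 + 4*M (L(M) = -4*(-6 - M) = 24 + 4*M)
E = 6*I*sqrt(2217) (E = sqrt((164*(24 + 4*14) - 35) - 92897) = sqrt((164*(24 + 56) - 35) - 92897) = sqrt((164*80 - 35) - 92897) = sqrt((13120 - 35) - 92897) = sqrt(13085 - 92897) = sqrt(-79812) = 6*I*sqrt(2217) ≈ 282.51*I)
(-356801 + 126843)/(-292497 + E) = (-356801 + 126843)/(-292497 + 6*I*sqrt(2217)) = -229958/(-292497 + 6*I*sqrt(2217))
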